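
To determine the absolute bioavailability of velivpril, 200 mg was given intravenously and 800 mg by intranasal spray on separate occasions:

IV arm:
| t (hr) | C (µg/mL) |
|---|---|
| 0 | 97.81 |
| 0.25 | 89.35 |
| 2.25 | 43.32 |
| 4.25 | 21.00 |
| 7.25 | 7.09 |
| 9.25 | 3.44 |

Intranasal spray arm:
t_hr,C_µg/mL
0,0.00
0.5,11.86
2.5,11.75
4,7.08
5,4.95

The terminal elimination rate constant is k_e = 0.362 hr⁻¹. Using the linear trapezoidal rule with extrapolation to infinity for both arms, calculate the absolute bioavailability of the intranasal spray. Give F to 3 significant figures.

F = 0.0534

Trapezoidal AUC_0→9.25 (IV):
  [0→0.25]: (97.81+89.35)/2 × 0.25 = 23.395
  [0.25→2.25]: (89.35+43.32)/2 × 2 = 132.67
  [2.25→4.25]: (43.32+21.00)/2 × 2 = 64.32
  [4.25→7.25]: (21.00+7.09)/2 × 3 = 42.135
  [7.25→9.25]: (7.09+3.44)/2 × 2 = 10.53
  Sum = 273.05 µg/mL·hr
IV tail: 3.44/0.362 = 9.503; AUC_iv,0→∞ = 273.05 + 9.503 = 282.553 µg/mL·hr
Trapezoidal AUC_0→5 (intranasal spray):
  [0→0.5]: (0.00+11.86)/2 × 0.5 = 2.965
  [0.5→2.5]: (11.86+11.75)/2 × 2 = 23.61
  [2.5→4]: (11.75+7.08)/2 × 1.5 = 14.1225
  [4→5]: (7.08+4.95)/2 × 1 = 6.015
  Sum = 46.7125 µg/mL·hr
intranasal spray tail: 4.95/0.362 = 13.674; AUC_ev,0→∞ = 46.7125 + 13.674 = 60.3865 µg/mL·hr
F = (AUC_ev/D_ev)/(AUC_iv/D_iv) = (60.3865/800)/(282.553/200) = 0.075483125/1.412765 = 0.0534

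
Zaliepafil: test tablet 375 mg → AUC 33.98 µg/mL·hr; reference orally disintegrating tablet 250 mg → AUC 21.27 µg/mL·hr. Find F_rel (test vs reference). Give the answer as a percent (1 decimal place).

F_rel = (AUC_test/D_test) / (AUC_ref/D_ref)
      = (33.98/375) / (21.27/250)
      = 0.0906133 / 0.08508 = 1.0650 = 106.50%

F_rel = 106.5%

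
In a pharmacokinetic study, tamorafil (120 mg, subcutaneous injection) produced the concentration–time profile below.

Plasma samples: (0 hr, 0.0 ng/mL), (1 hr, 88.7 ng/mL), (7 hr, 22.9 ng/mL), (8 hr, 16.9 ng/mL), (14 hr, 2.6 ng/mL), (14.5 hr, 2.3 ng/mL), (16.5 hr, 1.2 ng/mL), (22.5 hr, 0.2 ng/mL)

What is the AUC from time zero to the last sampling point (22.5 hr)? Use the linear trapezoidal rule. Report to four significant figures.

Trapezoidal AUC_0→22.5:
  [0→1]: (0.0+88.7)/2 × 1 = 44.35
  [1→7]: (88.7+22.9)/2 × 6 = 334.8
  [7→8]: (22.9+16.9)/2 × 1 = 19.9
  [8→14]: (16.9+2.6)/2 × 6 = 58.5
  [14→14.5]: (2.6+2.3)/2 × 0.5 = 1.225
  [14.5→16.5]: (2.3+1.2)/2 × 2 = 3.5
  [16.5→22.5]: (1.2+0.2)/2 × 6 = 4.2
  Sum = 466.475 ng/mL·hr

AUC = 466.5 ng/mL·hr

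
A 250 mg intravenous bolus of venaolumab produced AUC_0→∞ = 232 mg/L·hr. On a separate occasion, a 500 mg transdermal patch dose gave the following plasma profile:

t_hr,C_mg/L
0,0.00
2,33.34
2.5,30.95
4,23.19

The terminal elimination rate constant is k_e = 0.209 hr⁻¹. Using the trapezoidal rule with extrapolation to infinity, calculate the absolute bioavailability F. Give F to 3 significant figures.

Trapezoidal AUC_0→4 (transdermal patch):
  [0→2]: (0.00+33.34)/2 × 2 = 33.34
  [2→2.5]: (33.34+30.95)/2 × 0.5 = 16.0725
  [2.5→4]: (30.95+23.19)/2 × 1.5 = 40.605
  Sum = 90.0175 mg/L·hr
Tail: C_last/k_e = 23.19/0.209 = 110.957
AUC_0→∞ (transdermal patch) = 90.0175 + 110.957 = 200.9745 mg/L·hr
F = (AUC_ev/D_ev)/(AUC_iv/D_iv) = (200.9745/500)/(232/250) = 0.401949/0.928 = 0.4331

F = 0.433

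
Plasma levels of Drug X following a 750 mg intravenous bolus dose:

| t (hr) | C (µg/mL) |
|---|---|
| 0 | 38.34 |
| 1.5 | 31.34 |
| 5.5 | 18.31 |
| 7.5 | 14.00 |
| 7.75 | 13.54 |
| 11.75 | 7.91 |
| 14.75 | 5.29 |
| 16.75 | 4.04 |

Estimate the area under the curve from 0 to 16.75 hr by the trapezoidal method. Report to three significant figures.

Trapezoidal AUC_0→16.75:
  [0→1.5]: (38.34+31.34)/2 × 1.5 = 52.26
  [1.5→5.5]: (31.34+18.31)/2 × 4 = 99.3
  [5.5→7.5]: (18.31+14.00)/2 × 2 = 32.31
  [7.5→7.75]: (14.00+13.54)/2 × 0.25 = 3.4425
  [7.75→11.75]: (13.54+7.91)/2 × 4 = 42.9
  [11.75→14.75]: (7.91+5.29)/2 × 3 = 19.8
  [14.75→16.75]: (5.29+4.04)/2 × 2 = 9.33
  Sum = 259.3425 µg/mL·hr

AUC = 259 µg/mL·hr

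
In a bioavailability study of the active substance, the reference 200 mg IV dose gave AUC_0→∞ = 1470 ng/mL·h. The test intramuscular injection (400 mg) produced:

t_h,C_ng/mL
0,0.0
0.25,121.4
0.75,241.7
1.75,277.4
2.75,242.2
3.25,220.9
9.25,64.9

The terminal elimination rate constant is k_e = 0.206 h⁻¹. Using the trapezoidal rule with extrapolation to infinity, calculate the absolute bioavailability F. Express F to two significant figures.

F = 0.65

Trapezoidal AUC_0→9.25 (intramuscular injection):
  [0→0.25]: (0.0+121.4)/2 × 0.25 = 15.175
  [0.25→0.75]: (121.4+241.7)/2 × 0.5 = 90.775
  [0.75→1.75]: (241.7+277.4)/2 × 1 = 259.55
  [1.75→2.75]: (277.4+242.2)/2 × 1 = 259.8
  [2.75→3.25]: (242.2+220.9)/2 × 0.5 = 115.775
  [3.25→9.25]: (220.9+64.9)/2 × 6 = 857.4
  Sum = 1598.475 ng/mL·h
Tail: C_last/k_e = 64.9/0.206 = 315.049
AUC_0→∞ (intramuscular injection) = 1598.475 + 315.049 = 1913.524 ng/mL·h
F = (AUC_ev/D_ev)/(AUC_iv/D_iv) = (1913.524/400)/(1470/200) = 4.78381/7.35 = 0.6509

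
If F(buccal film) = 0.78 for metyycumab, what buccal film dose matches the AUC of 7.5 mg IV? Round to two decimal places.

For equal systemic exposure: F × D_ev = D_iv
D_ev = D_iv / F = 7.5 / 0.78 = 9.61538 mg

D_buccal = 9.62 mg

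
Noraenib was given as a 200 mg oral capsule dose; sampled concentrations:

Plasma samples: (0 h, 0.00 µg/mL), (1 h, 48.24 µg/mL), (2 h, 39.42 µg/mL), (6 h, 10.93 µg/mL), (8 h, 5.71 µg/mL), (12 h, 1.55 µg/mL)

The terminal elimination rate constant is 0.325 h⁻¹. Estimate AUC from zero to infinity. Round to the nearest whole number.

AUC = 205 µg/mL·h

Trapezoidal AUC_0→12:
  [0→1]: (0.00+48.24)/2 × 1 = 24.12
  [1→2]: (48.24+39.42)/2 × 1 = 43.83
  [2→6]: (39.42+10.93)/2 × 4 = 100.7
  [6→8]: (10.93+5.71)/2 × 2 = 16.64
  [8→12]: (5.71+1.55)/2 × 4 = 14.52
  Sum = 199.81 µg/mL·h
Extrapolated tail: C_last / k_e = 1.55 / 0.325 = 4.769
AUC_0→∞ = 199.81 + 4.769 = 204.579 µg/mL·h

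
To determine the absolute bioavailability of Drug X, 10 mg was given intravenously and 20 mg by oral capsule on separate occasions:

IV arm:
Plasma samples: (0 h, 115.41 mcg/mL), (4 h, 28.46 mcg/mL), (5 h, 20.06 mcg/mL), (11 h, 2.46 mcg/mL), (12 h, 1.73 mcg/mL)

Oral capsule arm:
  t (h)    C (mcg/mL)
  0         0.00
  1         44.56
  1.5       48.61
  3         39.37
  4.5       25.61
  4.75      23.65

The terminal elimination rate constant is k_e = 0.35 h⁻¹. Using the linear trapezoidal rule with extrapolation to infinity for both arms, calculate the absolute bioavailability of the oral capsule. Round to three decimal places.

Trapezoidal AUC_0→12 (IV):
  [0→4]: (115.41+28.46)/2 × 4 = 287.74
  [4→5]: (28.46+20.06)/2 × 1 = 24.26
  [5→11]: (20.06+2.46)/2 × 6 = 67.56
  [11→12]: (2.46+1.73)/2 × 1 = 2.095
  Sum = 381.655 mcg/mL·h
IV tail: 1.73/0.35 = 4.943; AUC_iv,0→∞ = 381.655 + 4.943 = 386.598 mcg/mL·h
Trapezoidal AUC_0→4.75 (oral capsule):
  [0→1]: (0.00+44.56)/2 × 1 = 22.28
  [1→1.5]: (44.56+48.61)/2 × 0.5 = 23.2925
  [1.5→3]: (48.61+39.37)/2 × 1.5 = 65.985
  [3→4.5]: (39.37+25.61)/2 × 1.5 = 48.735
  [4.5→4.75]: (25.61+23.65)/2 × 0.25 = 6.1575
  Sum = 166.45 mcg/mL·h
oral capsule tail: 23.65/0.35 = 67.571; AUC_ev,0→∞ = 166.45 + 67.571 = 234.021 mcg/mL·h
F = (AUC_ev/D_ev)/(AUC_iv/D_iv) = (234.021/20)/(386.598/10) = 11.70105/38.6598 = 0.3027

F = 0.303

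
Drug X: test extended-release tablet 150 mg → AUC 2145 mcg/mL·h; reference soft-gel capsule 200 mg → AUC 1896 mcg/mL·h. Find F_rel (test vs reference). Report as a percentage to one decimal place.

F_rel = 150.8%

F_rel = (AUC_test/D_test) / (AUC_ref/D_ref)
      = (2145/150) / (1896/200)
      = 14.3 / 9.48 = 1.5084 = 150.84%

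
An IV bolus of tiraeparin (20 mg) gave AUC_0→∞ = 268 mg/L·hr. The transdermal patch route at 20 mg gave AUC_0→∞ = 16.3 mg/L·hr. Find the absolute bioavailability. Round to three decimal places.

F = 0.061

F = (AUC_ev / D_ev) / (AUC_iv / D_iv)
  = (16.3/20) / (268/20)
  = 0.815 / 13.4 = 0.0608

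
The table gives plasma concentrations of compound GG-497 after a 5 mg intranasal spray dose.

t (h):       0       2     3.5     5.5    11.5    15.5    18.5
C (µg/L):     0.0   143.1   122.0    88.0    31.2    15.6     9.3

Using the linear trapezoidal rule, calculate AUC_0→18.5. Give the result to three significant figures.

AUC = 1040 µg/L·h

Trapezoidal AUC_0→18.5:
  [0→2]: (0.0+143.1)/2 × 2 = 143.1
  [2→3.5]: (143.1+122.0)/2 × 1.5 = 198.825
  [3.5→5.5]: (122.0+88.0)/2 × 2 = 210.0
  [5.5→11.5]: (88.0+31.2)/2 × 6 = 357.6
  [11.5→15.5]: (31.2+15.6)/2 × 4 = 93.6
  [15.5→18.5]: (15.6+9.3)/2 × 3 = 37.35
  Sum = 1040.475 µg/L·h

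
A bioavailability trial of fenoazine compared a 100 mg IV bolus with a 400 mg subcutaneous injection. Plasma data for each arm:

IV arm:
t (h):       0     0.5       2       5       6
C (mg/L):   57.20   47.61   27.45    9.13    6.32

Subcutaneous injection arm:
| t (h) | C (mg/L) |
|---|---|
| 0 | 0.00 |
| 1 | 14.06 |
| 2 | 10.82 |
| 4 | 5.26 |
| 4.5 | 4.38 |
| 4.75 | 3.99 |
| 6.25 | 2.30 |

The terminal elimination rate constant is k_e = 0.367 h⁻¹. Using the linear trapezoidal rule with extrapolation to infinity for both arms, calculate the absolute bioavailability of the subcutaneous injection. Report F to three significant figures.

Trapezoidal AUC_0→6 (IV):
  [0→0.5]: (57.20+47.61)/2 × 0.5 = 26.2025
  [0.5→2]: (47.61+27.45)/2 × 1.5 = 56.295
  [2→5]: (27.45+9.13)/2 × 3 = 54.87
  [5→6]: (9.13+6.32)/2 × 1 = 7.725
  Sum = 145.0925 mg/L·h
IV tail: 6.32/0.367 = 17.221; AUC_iv,0→∞ = 145.0925 + 17.221 = 162.3135 mg/L·h
Trapezoidal AUC_0→6.25 (subcutaneous injection):
  [0→1]: (0.00+14.06)/2 × 1 = 7.03
  [1→2]: (14.06+10.82)/2 × 1 = 12.44
  [2→4]: (10.82+5.26)/2 × 2 = 16.08
  [4→4.5]: (5.26+4.38)/2 × 0.5 = 2.41
  [4.5→4.75]: (4.38+3.99)/2 × 0.25 = 1.04625
  [4.75→6.25]: (3.99+2.30)/2 × 1.5 = 4.7175
  Sum = 43.72375 mg/L·h
subcutaneous injection tail: 2.30/0.367 = 6.267; AUC_ev,0→∞ = 43.72375 + 6.267 = 49.99075 mg/L·h
F = (AUC_ev/D_ev)/(AUC_iv/D_iv) = (49.99075/400)/(162.3135/100) = 0.124977/1.623135 = 0.0770

F = 0.0770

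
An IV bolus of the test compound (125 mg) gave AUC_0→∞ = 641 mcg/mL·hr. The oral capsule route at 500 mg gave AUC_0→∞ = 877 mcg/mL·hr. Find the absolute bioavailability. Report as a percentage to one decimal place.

F = (AUC_ev / D_ev) / (AUC_iv / D_iv)
  = (877/500) / (641/125)
  = 1.754 / 5.128 = 0.3420
  = 34.20%

F = 34.2%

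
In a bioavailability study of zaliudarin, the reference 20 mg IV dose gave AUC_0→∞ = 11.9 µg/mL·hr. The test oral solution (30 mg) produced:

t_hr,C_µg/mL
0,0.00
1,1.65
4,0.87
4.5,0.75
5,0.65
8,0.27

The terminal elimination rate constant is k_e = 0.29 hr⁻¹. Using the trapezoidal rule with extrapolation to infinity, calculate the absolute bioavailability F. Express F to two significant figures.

Trapezoidal AUC_0→8 (oral solution):
  [0→1]: (0.00+1.65)/2 × 1 = 0.825
  [1→4]: (1.65+0.87)/2 × 3 = 3.78
  [4→4.5]: (0.87+0.75)/2 × 0.5 = 0.405
  [4.5→5]: (0.75+0.65)/2 × 0.5 = 0.35
  [5→8]: (0.65+0.27)/2 × 3 = 1.38
  Sum = 6.74 µg/mL·hr
Tail: C_last/k_e = 0.27/0.29 = 0.931
AUC_0→∞ (oral solution) = 6.74 + 0.931 = 7.671 µg/mL·hr
F = (AUC_ev/D_ev)/(AUC_iv/D_iv) = (7.671/30)/(11.9/20) = 0.2557/0.595 = 0.4297

F = 0.43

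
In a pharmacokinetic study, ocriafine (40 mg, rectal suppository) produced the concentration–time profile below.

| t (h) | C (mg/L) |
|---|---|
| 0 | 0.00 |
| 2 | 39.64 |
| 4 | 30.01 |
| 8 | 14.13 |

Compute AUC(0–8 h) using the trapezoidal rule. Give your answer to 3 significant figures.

Trapezoidal AUC_0→8:
  [0→2]: (0.00+39.64)/2 × 2 = 39.64
  [2→4]: (39.64+30.01)/2 × 2 = 69.65
  [4→8]: (30.01+14.13)/2 × 4 = 88.28
  Sum = 197.57 mg/L·h

AUC = 198 mg/L·h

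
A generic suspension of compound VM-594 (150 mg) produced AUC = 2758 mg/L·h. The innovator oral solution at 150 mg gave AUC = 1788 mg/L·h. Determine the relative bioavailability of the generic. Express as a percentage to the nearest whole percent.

F_rel = 154%

F_rel = (AUC_test/D_test) / (AUC_ref/D_ref)
      = (2758/150) / (1788/150)
      = 18.3867 / 11.92 = 1.5425 = 154.25%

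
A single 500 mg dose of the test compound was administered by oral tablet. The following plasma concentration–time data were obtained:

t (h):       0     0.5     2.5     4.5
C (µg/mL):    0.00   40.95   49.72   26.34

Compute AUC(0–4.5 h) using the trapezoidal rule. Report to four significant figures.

AUC = 177.0 µg/mL·h

Trapezoidal AUC_0→4.5:
  [0→0.5]: (0.00+40.95)/2 × 0.5 = 10.2375
  [0.5→2.5]: (40.95+49.72)/2 × 2 = 90.67
  [2.5→4.5]: (49.72+26.34)/2 × 2 = 76.06
  Sum = 176.9675 µg/mL·h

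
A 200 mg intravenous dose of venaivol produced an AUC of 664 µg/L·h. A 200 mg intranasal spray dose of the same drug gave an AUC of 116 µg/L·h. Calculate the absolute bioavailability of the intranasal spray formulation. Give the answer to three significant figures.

F = 0.175

F = (AUC_ev / D_ev) / (AUC_iv / D_iv)
  = (116/200) / (664/200)
  = 0.58 / 3.32 = 0.1747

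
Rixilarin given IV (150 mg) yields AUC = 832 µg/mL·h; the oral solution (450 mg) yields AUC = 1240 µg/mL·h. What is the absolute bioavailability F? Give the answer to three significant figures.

F = (AUC_ev / D_ev) / (AUC_iv / D_iv)
  = (1240/450) / (832/150)
  = 2.75556 / 5.54667 = 0.4968

F = 0.497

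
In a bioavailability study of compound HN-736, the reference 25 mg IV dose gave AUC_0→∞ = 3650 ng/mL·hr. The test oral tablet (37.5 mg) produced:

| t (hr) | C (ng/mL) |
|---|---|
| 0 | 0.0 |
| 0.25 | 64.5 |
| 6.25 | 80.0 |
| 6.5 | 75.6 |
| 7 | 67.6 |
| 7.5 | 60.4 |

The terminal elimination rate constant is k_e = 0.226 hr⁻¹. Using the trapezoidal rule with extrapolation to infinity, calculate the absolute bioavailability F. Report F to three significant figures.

F = 0.145

Trapezoidal AUC_0→7.5 (oral tablet):
  [0→0.25]: (0.0+64.5)/2 × 0.25 = 8.0625
  [0.25→6.25]: (64.5+80.0)/2 × 6 = 433.5
  [6.25→6.5]: (80.0+75.6)/2 × 0.25 = 19.45
  [6.5→7]: (75.6+67.6)/2 × 0.5 = 35.8
  [7→7.5]: (67.6+60.4)/2 × 0.5 = 32.0
  Sum = 528.8125 ng/mL·hr
Tail: C_last/k_e = 60.4/0.226 = 267.257
AUC_0→∞ (oral tablet) = 528.8125 + 267.257 = 796.0695 ng/mL·hr
F = (AUC_ev/D_ev)/(AUC_iv/D_iv) = (796.0695/37.5)/(3650/25) = 21.22852/146 = 0.1454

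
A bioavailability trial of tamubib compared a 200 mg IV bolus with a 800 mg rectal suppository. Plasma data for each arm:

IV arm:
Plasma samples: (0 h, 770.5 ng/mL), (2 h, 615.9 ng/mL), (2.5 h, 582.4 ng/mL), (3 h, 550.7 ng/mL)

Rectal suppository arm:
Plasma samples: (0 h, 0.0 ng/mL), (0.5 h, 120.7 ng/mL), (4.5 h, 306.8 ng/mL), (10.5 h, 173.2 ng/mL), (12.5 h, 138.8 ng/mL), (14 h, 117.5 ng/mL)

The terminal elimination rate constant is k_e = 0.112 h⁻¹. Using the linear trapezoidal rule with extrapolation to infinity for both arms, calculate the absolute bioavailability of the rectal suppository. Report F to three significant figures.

F = 0.141

Trapezoidal AUC_0→3 (IV):
  [0→2]: (770.5+615.9)/2 × 2 = 1386.4
  [2→2.5]: (615.9+582.4)/2 × 0.5 = 299.575
  [2.5→3]: (582.4+550.7)/2 × 0.5 = 283.275
  Sum = 1969.25 ng/mL·h
IV tail: 550.7/0.112 = 4916.964; AUC_iv,0→∞ = 1969.25 + 4916.964 = 6886.214 ng/mL·h
Trapezoidal AUC_0→14 (rectal suppository):
  [0→0.5]: (0.0+120.7)/2 × 0.5 = 30.175
  [0.5→4.5]: (120.7+306.8)/2 × 4 = 855.0
  [4.5→10.5]: (306.8+173.2)/2 × 6 = 1440.0
  [10.5→12.5]: (173.2+138.8)/2 × 2 = 312.0
  [12.5→14]: (138.8+117.5)/2 × 1.5 = 192.225
  Sum = 2829.4 ng/mL·h
rectal suppository tail: 117.5/0.112 = 1049.107; AUC_ev,0→∞ = 2829.4 + 1049.107 = 3878.507 ng/mL·h
F = (AUC_ev/D_ev)/(AUC_iv/D_iv) = (3878.507/800)/(6886.214/200) = 4.84813/34.43107 = 0.1408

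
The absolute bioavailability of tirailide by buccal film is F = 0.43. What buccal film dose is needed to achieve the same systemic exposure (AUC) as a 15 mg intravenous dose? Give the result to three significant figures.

D_buccal = 34.9 mg

For equal systemic exposure: F × D_ev = D_iv
D_ev = D_iv / F = 15 / 0.43 = 34.8837 mg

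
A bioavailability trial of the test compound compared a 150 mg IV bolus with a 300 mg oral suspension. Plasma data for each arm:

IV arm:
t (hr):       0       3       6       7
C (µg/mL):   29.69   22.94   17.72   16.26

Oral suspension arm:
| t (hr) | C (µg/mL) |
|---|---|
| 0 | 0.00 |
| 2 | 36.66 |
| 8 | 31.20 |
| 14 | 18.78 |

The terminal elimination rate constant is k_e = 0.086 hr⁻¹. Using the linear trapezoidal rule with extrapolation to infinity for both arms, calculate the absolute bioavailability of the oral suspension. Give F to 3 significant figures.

Trapezoidal AUC_0→7 (IV):
  [0→3]: (29.69+22.94)/2 × 3 = 78.945
  [3→6]: (22.94+17.72)/2 × 3 = 60.99
  [6→7]: (17.72+16.26)/2 × 1 = 16.99
  Sum = 156.925 µg/mL·hr
IV tail: 16.26/0.086 = 189.070; AUC_iv,0→∞ = 156.925 + 189.070 = 345.995 µg/mL·hr
Trapezoidal AUC_0→14 (oral suspension):
  [0→2]: (0.00+36.66)/2 × 2 = 36.66
  [2→8]: (36.66+31.20)/2 × 6 = 203.58
  [8→14]: (31.20+18.78)/2 × 6 = 149.94
  Sum = 390.18 µg/mL·hr
oral suspension tail: 18.78/0.086 = 218.372; AUC_ev,0→∞ = 390.18 + 218.372 = 608.552 µg/mL·hr
F = (AUC_ev/D_ev)/(AUC_iv/D_iv) = (608.552/300)/(345.995/150) = 2.02851/2.30663 = 0.8794

F = 0.879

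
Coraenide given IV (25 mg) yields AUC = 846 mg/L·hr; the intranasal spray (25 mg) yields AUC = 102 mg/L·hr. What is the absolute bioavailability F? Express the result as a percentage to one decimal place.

F = (AUC_ev / D_ev) / (AUC_iv / D_iv)
  = (102/25) / (846/25)
  = 4.08 / 33.84 = 0.1206
  = 12.06%

F = 12.1%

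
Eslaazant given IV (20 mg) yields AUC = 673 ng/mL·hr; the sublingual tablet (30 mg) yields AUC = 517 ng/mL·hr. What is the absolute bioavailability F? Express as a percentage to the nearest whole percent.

F = 51%

F = (AUC_ev / D_ev) / (AUC_iv / D_iv)
  = (517/30) / (673/20)
  = 17.2333 / 33.65 = 0.5121
  = 51.21%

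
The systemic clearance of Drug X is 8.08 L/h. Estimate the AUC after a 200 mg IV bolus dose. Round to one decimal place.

AUC = 24.8 mg/L·h

AUC_0→∞ = Dose_iv / CL
        = 200 / 8.08 = 24.7525 mg/L·h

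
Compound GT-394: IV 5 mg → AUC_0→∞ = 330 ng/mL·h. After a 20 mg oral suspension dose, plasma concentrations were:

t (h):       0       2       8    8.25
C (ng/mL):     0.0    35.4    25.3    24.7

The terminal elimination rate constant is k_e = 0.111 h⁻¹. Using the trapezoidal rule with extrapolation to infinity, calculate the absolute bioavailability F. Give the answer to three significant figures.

Trapezoidal AUC_0→8.25 (oral suspension):
  [0→2]: (0.0+35.4)/2 × 2 = 35.4
  [2→8]: (35.4+25.3)/2 × 6 = 182.1
  [8→8.25]: (25.3+24.7)/2 × 0.25 = 6.25
  Sum = 223.75 ng/mL·h
Tail: C_last/k_e = 24.7/0.111 = 222.523
AUC_0→∞ (oral suspension) = 223.75 + 222.523 = 446.273 ng/mL·h
F = (AUC_ev/D_ev)/(AUC_iv/D_iv) = (446.273/20)/(330/5) = 22.31365/66 = 0.3381

F = 0.338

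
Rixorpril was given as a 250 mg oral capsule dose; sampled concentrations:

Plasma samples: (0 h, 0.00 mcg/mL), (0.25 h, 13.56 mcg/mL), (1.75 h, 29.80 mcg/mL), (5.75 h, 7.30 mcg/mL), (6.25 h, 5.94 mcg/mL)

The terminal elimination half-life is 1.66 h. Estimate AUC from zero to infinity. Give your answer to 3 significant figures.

AUC = 126 mcg/mL·h

Trapezoidal AUC_0→6.25:
  [0→0.25]: (0.00+13.56)/2 × 0.25 = 1.695
  [0.25→1.75]: (13.56+29.80)/2 × 1.5 = 32.52
  [1.75→5.75]: (29.80+7.30)/2 × 4 = 74.2
  [5.75→6.25]: (7.30+5.94)/2 × 0.5 = 3.31
  Sum = 111.725 mcg/mL·h
k_e = ln2 / t½ = 0.693147 / 1.66 = 0.4176 h^-1
Extrapolated tail: C_last / k_e = 5.94 / 0.4176 = 14.224
AUC_0→∞ = 111.725 + 14.224 = 125.949 mcg/mL·h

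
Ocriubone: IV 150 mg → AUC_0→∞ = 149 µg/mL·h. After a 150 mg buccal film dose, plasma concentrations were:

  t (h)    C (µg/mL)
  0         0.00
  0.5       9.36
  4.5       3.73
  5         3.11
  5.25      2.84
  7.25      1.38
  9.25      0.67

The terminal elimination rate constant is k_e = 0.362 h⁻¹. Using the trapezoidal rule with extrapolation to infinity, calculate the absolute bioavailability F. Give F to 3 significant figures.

F = 0.262

Trapezoidal AUC_0→9.25 (buccal film):
  [0→0.5]: (0.00+9.36)/2 × 0.5 = 2.34
  [0.5→4.5]: (9.36+3.73)/2 × 4 = 26.18
  [4.5→5]: (3.73+3.11)/2 × 0.5 = 1.71
  [5→5.25]: (3.11+2.84)/2 × 0.25 = 0.74375
  [5.25→7.25]: (2.84+1.38)/2 × 2 = 4.22
  [7.25→9.25]: (1.38+0.67)/2 × 2 = 2.05
  Sum = 37.24375 µg/mL·h
Tail: C_last/k_e = 0.67/0.362 = 1.851
AUC_0→∞ (buccal film) = 37.24375 + 1.851 = 39.09475 µg/mL·h
F = (AUC_ev/D_ev)/(AUC_iv/D_iv) = (39.09475/150)/(149/150) = 0.260632/0.993333 = 0.2624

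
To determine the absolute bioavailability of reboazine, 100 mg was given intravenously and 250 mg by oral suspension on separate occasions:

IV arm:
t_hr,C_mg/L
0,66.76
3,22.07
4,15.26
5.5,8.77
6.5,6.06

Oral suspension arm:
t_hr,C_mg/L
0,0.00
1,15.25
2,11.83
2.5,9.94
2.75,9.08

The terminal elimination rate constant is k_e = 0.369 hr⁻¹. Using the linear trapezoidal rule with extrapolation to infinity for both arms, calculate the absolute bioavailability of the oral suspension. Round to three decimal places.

F = 0.111

Trapezoidal AUC_0→6.5 (IV):
  [0→3]: (66.76+22.07)/2 × 3 = 133.245
  [3→4]: (22.07+15.26)/2 × 1 = 18.665
  [4→5.5]: (15.26+8.77)/2 × 1.5 = 18.0225
  [5.5→6.5]: (8.77+6.06)/2 × 1 = 7.415
  Sum = 177.3475 mg/L·hr
IV tail: 6.06/0.369 = 16.423; AUC_iv,0→∞ = 177.3475 + 16.423 = 193.7705 mg/L·hr
Trapezoidal AUC_0→2.75 (oral suspension):
  [0→1]: (0.00+15.25)/2 × 1 = 7.625
  [1→2]: (15.25+11.83)/2 × 1 = 13.54
  [2→2.5]: (11.83+9.94)/2 × 0.5 = 5.4425
  [2.5→2.75]: (9.94+9.08)/2 × 0.25 = 2.3775
  Sum = 28.985 mg/L·hr
oral suspension tail: 9.08/0.369 = 24.607; AUC_ev,0→∞ = 28.985 + 24.607 = 53.592 mg/L·hr
F = (AUC_ev/D_ev)/(AUC_iv/D_iv) = (53.592/250)/(193.7705/100) = 0.214368/1.937705 = 0.1106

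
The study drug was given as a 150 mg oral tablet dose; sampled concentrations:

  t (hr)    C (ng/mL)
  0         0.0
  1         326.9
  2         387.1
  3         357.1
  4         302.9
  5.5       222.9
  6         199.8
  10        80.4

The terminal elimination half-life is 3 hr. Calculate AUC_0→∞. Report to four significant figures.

AUC = 2631 ng/mL·hr

Trapezoidal AUC_0→10:
  [0→1]: (0.0+326.9)/2 × 1 = 163.45
  [1→2]: (326.9+387.1)/2 × 1 = 357.0
  [2→3]: (387.1+357.1)/2 × 1 = 372.1
  [3→4]: (357.1+302.9)/2 × 1 = 330.0
  [4→5.5]: (302.9+222.9)/2 × 1.5 = 394.35
  [5.5→6]: (222.9+199.8)/2 × 0.5 = 105.675
  [6→10]: (199.8+80.4)/2 × 4 = 560.4
  Sum = 2282.975 ng/mL·hr
k_e = ln2 / t½ = 0.693147 / 3 = 0.2310 hr^-1
Extrapolated tail: C_last / k_e = 80.4 / 0.231 = 348.052
AUC_0→∞ = 2282.975 + 348.052 = 2631.027 ng/mL·hr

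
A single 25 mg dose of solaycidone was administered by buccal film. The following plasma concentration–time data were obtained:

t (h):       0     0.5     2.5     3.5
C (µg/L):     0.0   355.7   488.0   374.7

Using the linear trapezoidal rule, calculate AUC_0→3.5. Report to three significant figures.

Trapezoidal AUC_0→3.5:
  [0→0.5]: (0.0+355.7)/2 × 0.5 = 88.925
  [0.5→2.5]: (355.7+488.0)/2 × 2 = 843.7
  [2.5→3.5]: (488.0+374.7)/2 × 1 = 431.35
  Sum = 1363.975 µg/L·h

AUC = 1360 µg/L·h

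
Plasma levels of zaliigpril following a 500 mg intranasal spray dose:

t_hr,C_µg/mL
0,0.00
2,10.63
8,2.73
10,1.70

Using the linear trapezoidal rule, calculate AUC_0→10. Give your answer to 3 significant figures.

AUC = 55.1 µg/mL·hr

Trapezoidal AUC_0→10:
  [0→2]: (0.00+10.63)/2 × 2 = 10.63
  [2→8]: (10.63+2.73)/2 × 6 = 40.08
  [8→10]: (2.73+1.70)/2 × 2 = 4.43
  Sum = 55.14 µg/mL·hr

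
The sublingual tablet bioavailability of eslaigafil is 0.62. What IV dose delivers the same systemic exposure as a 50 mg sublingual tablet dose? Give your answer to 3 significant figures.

D_iv = 31.0 mg

Systemic exposure from an extravascular dose = F × D_ev, so the equivalent IV dose is F × D_ev.
D_iv = F × D_ev = 0.62 × 50 = 31 mg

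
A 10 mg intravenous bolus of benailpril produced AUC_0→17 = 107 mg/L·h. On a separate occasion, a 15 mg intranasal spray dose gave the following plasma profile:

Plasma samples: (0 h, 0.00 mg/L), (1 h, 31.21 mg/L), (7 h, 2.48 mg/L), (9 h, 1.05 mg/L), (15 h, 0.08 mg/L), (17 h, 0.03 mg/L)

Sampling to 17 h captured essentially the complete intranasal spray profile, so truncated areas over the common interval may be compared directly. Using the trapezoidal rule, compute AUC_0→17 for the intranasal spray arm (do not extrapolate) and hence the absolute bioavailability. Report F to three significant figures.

Trapezoidal AUC_0→17 (intranasal spray):
  [0→1]: (0.00+31.21)/2 × 1 = 15.605
  [1→7]: (31.21+2.48)/2 × 6 = 101.07
  [7→9]: (2.48+1.05)/2 × 2 = 3.53
  [9→15]: (1.05+0.08)/2 × 6 = 3.39
  [15→17]: (0.08+0.03)/2 × 2 = 0.11
  Sum = 123.705 mg/L·h
F = (AUC_ev/D_ev)/(AUC_iv/D_iv) = (123.705/15)/(107/10) = 8.247/10.7 = 0.7707

F = 0.771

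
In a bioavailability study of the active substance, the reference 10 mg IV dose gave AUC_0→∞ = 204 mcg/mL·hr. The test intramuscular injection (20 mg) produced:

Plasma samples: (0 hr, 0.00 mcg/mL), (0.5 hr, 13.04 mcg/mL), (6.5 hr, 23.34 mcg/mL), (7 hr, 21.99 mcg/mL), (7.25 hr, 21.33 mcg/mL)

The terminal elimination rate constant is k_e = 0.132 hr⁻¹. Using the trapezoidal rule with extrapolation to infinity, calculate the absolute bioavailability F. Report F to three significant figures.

Trapezoidal AUC_0→7.25 (intramuscular injection):
  [0→0.5]: (0.00+13.04)/2 × 0.5 = 3.26
  [0.5→6.5]: (13.04+23.34)/2 × 6 = 109.14
  [6.5→7]: (23.34+21.99)/2 × 0.5 = 11.3325
  [7→7.25]: (21.99+21.33)/2 × 0.25 = 5.415
  Sum = 129.1475 mcg/mL·hr
Tail: C_last/k_e = 21.33/0.132 = 161.591
AUC_0→∞ (intramuscular injection) = 129.1475 + 161.591 = 290.7385 mcg/mL·hr
F = (AUC_ev/D_ev)/(AUC_iv/D_iv) = (290.7385/20)/(204/10) = 14.536925/20.4 = 0.7126

F = 0.713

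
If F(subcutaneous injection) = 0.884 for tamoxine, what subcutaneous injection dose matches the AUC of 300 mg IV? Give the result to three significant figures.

For equal systemic exposure: F × D_ev = D_iv
D_ev = D_iv / F = 300 / 0.884 = 339.367 mg

D_subcutaneous = 339 mg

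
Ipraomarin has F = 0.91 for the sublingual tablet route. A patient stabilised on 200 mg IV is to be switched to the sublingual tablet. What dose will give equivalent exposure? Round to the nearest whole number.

D_sublingual = 220 mg

For equal systemic exposure: F × D_ev = D_iv
D_ev = D_iv / F = 200 / 0.91 = 219.78 mg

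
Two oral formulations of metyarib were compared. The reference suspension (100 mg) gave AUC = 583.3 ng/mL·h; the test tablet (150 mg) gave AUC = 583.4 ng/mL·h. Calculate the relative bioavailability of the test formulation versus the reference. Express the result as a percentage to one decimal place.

F_rel = 66.7%

F_rel = (AUC_test/D_test) / (AUC_ref/D_ref)
      = (583.4/150) / (583.3/100)
      = 3.88933 / 5.833 = 0.6668 = 66.68%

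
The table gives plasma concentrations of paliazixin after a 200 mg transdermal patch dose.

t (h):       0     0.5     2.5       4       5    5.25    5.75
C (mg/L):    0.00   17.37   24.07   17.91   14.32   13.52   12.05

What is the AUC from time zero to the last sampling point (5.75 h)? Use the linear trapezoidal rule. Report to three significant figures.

Trapezoidal AUC_0→5.75:
  [0→0.5]: (0.00+17.37)/2 × 0.5 = 4.3425
  [0.5→2.5]: (17.37+24.07)/2 × 2 = 41.44
  [2.5→4]: (24.07+17.91)/2 × 1.5 = 31.485
  [4→5]: (17.91+14.32)/2 × 1 = 16.115
  [5→5.25]: (14.32+13.52)/2 × 0.25 = 3.48
  [5.25→5.75]: (13.52+12.05)/2 × 0.5 = 6.3925
  Sum = 103.255 mg/L·h

AUC = 103 mg/L·h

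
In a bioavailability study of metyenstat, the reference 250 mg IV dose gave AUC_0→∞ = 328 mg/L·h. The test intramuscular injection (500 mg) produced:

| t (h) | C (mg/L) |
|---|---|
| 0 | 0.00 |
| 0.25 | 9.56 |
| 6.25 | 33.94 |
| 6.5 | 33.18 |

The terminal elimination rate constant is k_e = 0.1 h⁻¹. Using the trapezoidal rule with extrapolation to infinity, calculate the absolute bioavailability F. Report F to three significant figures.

Trapezoidal AUC_0→6.5 (intramuscular injection):
  [0→0.25]: (0.00+9.56)/2 × 0.25 = 1.195
  [0.25→6.25]: (9.56+33.94)/2 × 6 = 130.5
  [6.25→6.5]: (33.94+33.18)/2 × 0.25 = 8.39
  Sum = 140.085 mg/L·h
Tail: C_last/k_e = 33.18/0.1 = 331.800
AUC_0→∞ (intramuscular injection) = 140.085 + 331.800 = 471.885 mg/L·h
F = (AUC_ev/D_ev)/(AUC_iv/D_iv) = (471.885/500)/(328/250) = 0.94377/1.312 = 0.7193

F = 0.719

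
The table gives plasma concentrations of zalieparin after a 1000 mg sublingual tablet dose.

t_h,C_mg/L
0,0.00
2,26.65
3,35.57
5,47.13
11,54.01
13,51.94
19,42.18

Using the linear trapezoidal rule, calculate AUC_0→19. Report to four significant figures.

Trapezoidal AUC_0→19:
  [0→2]: (0.00+26.65)/2 × 2 = 26.65
  [2→3]: (26.65+35.57)/2 × 1 = 31.11
  [3→5]: (35.57+47.13)/2 × 2 = 82.7
  [5→11]: (47.13+54.01)/2 × 6 = 303.42
  [11→13]: (54.01+51.94)/2 × 2 = 105.95
  [13→19]: (51.94+42.18)/2 × 6 = 282.36
  Sum = 832.19 mg/L·h

AUC = 832.2 mg/L·h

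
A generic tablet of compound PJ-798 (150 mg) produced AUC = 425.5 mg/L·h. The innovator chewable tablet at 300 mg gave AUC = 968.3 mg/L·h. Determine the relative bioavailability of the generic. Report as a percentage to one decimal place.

F_rel = (AUC_test/D_test) / (AUC_ref/D_ref)
      = (425.5/150) / (968.3/300)
      = 2.83667 / 3.22767 = 0.8789 = 87.89%

F_rel = 87.9%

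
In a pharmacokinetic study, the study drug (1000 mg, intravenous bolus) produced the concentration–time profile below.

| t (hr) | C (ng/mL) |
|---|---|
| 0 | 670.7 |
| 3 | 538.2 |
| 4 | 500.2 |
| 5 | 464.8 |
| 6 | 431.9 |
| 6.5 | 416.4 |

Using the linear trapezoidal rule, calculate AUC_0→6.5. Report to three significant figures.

AUC = 3480 ng/mL·hr

Trapezoidal AUC_0→6.5:
  [0→3]: (670.7+538.2)/2 × 3 = 1813.35
  [3→4]: (538.2+500.2)/2 × 1 = 519.2
  [4→5]: (500.2+464.8)/2 × 1 = 482.5
  [5→6]: (464.8+431.9)/2 × 1 = 448.35
  [6→6.5]: (431.9+416.4)/2 × 0.5 = 212.075
  Sum = 3475.475 ng/mL·hr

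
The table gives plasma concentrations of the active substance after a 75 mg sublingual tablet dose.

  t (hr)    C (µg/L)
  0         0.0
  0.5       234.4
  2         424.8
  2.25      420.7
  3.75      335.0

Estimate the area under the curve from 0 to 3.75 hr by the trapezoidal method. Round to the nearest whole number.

AUC = 1225 µg/L·hr

Trapezoidal AUC_0→3.75:
  [0→0.5]: (0.0+234.4)/2 × 0.5 = 58.6
  [0.5→2]: (234.4+424.8)/2 × 1.5 = 494.4
  [2→2.25]: (424.8+420.7)/2 × 0.25 = 105.6875
  [2.25→3.75]: (420.7+335.0)/2 × 1.5 = 566.775
  Sum = 1225.4625 µg/L·hr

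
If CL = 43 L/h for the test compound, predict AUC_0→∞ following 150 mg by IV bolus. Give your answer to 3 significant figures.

AUC_0→∞ = Dose_iv / CL
        = 150 / 43 = 3.48837 mg/L·h

AUC = 3.49 mg/L·h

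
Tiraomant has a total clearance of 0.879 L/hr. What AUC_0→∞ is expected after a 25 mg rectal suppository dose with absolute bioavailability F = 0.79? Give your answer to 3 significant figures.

AUC = 22.5 mg/L·hr

AUC_0→∞ = F × Dose / CL
        = 0.79 × 25 / 0.879 = 22.4687 mg/L·hr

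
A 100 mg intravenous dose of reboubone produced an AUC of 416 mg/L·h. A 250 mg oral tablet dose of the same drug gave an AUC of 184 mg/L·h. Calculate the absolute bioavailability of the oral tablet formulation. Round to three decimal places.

F = 0.177

F = (AUC_ev / D_ev) / (AUC_iv / D_iv)
  = (184/250) / (416/100)
  = 0.736 / 4.16 = 0.1769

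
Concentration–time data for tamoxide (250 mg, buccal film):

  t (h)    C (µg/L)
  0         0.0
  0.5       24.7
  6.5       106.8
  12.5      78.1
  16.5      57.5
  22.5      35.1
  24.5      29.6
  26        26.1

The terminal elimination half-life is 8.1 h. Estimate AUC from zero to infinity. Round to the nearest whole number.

AUC = 1916 µg/L·h

Trapezoidal AUC_0→26:
  [0→0.5]: (0.0+24.7)/2 × 0.5 = 6.175
  [0.5→6.5]: (24.7+106.8)/2 × 6 = 394.5
  [6.5→12.5]: (106.8+78.1)/2 × 6 = 554.7
  [12.5→16.5]: (78.1+57.5)/2 × 4 = 271.2
  [16.5→22.5]: (57.5+35.1)/2 × 6 = 277.8
  [22.5→24.5]: (35.1+29.6)/2 × 2 = 64.7
  [24.5→26]: (29.6+26.1)/2 × 1.5 = 41.775
  Sum = 1610.85 µg/L·h
k_e = ln2 / t½ = 0.693147 / 8.1 = 0.0856 h^-1
Extrapolated tail: C_last / k_e = 26.1 / 0.0856 = 304.907
AUC_0→∞ = 1610.85 + 304.907 = 1915.757 µg/L·h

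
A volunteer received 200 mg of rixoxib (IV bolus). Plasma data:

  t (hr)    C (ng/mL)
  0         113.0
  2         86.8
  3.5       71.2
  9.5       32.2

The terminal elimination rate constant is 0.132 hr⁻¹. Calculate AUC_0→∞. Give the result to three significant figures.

AUC = 872 ng/mL·hr

Trapezoidal AUC_0→9.5:
  [0→2]: (113.0+86.8)/2 × 2 = 199.8
  [2→3.5]: (86.8+71.2)/2 × 1.5 = 118.5
  [3.5→9.5]: (71.2+32.2)/2 × 6 = 310.2
  Sum = 628.5 ng/mL·hr
Extrapolated tail: C_last / k_e = 32.2 / 0.132 = 243.939
AUC_0→∞ = 628.5 + 243.939 = 872.439 ng/mL·hr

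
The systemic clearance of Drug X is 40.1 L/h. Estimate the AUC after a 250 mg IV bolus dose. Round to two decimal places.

AUC_0→∞ = Dose_iv / CL
        = 250 / 40.1 = 6.23441 mg/L·h

AUC = 6.23 mg/L·h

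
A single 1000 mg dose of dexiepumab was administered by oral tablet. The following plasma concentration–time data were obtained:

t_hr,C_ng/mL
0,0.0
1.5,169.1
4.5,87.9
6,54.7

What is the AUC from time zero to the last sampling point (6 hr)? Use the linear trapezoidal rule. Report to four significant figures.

AUC = 619.3 ng/mL·hr

Trapezoidal AUC_0→6:
  [0→1.5]: (0.0+169.1)/2 × 1.5 = 126.825
  [1.5→4.5]: (169.1+87.9)/2 × 3 = 385.5
  [4.5→6]: (87.9+54.7)/2 × 1.5 = 106.95
  Sum = 619.275 ng/mL·hr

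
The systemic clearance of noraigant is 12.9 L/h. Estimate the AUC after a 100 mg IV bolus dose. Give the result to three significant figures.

AUC = 7.75 mg/L·h

AUC_0→∞ = Dose_iv / CL
        = 100 / 12.9 = 7.75194 mg/L·h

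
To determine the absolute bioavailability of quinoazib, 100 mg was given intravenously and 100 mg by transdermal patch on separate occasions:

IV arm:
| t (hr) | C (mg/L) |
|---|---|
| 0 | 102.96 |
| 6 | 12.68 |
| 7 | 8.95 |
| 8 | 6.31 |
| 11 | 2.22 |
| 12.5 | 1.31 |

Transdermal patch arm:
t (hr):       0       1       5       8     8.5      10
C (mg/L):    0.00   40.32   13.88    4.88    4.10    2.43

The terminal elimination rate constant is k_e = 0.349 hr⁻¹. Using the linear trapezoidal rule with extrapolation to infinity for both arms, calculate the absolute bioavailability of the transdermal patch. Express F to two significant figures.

Trapezoidal AUC_0→12.5 (IV):
  [0→6]: (102.96+12.68)/2 × 6 = 346.92
  [6→7]: (12.68+8.95)/2 × 1 = 10.815
  [7→8]: (8.95+6.31)/2 × 1 = 7.63
  [8→11]: (6.31+2.22)/2 × 3 = 12.795
  [11→12.5]: (2.22+1.31)/2 × 1.5 = 2.6475
  Sum = 380.8075 mg/L·hr
IV tail: 1.31/0.349 = 3.754; AUC_iv,0→∞ = 380.8075 + 3.754 = 384.5615 mg/L·hr
Trapezoidal AUC_0→10 (transdermal patch):
  [0→1]: (0.00+40.32)/2 × 1 = 20.16
  [1→5]: (40.32+13.88)/2 × 4 = 108.4
  [5→8]: (13.88+4.88)/2 × 3 = 28.14
  [8→8.5]: (4.88+4.10)/2 × 0.5 = 2.245
  [8.5→10]: (4.10+2.43)/2 × 1.5 = 4.8975
  Sum = 163.8425 mg/L·hr
transdermal patch tail: 2.43/0.349 = 6.963; AUC_ev,0→∞ = 163.8425 + 6.963 = 170.8055 mg/L·hr
F = (AUC_ev/D_ev)/(AUC_iv/D_iv) = (170.8055/100)/(384.5615/100) = 1.708055/3.845615 = 0.4442

F = 0.44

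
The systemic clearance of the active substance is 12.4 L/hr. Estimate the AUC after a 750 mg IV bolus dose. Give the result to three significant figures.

AUC_0→∞ = Dose_iv / CL
        = 750 / 12.4 = 60.4839 mg/L·hr

AUC = 60.5 mg/L·hr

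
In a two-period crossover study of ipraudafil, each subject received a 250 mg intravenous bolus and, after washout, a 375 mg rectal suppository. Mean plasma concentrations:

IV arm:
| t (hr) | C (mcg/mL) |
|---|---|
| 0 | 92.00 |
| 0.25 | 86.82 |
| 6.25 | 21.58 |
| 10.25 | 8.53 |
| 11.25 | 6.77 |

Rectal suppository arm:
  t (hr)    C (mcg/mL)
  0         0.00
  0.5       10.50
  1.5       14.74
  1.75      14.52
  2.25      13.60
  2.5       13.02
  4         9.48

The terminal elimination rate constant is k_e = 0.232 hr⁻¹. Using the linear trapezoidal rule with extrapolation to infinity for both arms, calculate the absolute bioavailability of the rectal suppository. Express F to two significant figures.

Trapezoidal AUC_0→11.25 (IV):
  [0→0.25]: (92.00+86.82)/2 × 0.25 = 22.3525
  [0.25→6.25]: (86.82+21.58)/2 × 6 = 325.2
  [6.25→10.25]: (21.58+8.53)/2 × 4 = 60.22
  [10.25→11.25]: (8.53+6.77)/2 × 1 = 7.65
  Sum = 415.4225 mcg/mL·hr
IV tail: 6.77/0.232 = 29.181; AUC_iv,0→∞ = 415.4225 + 29.181 = 444.6035 mcg/mL·hr
Trapezoidal AUC_0→4 (rectal suppository):
  [0→0.5]: (0.00+10.50)/2 × 0.5 = 2.625
  [0.5→1.5]: (10.50+14.74)/2 × 1 = 12.62
  [1.5→1.75]: (14.74+14.52)/2 × 0.25 = 3.6575
  [1.75→2.25]: (14.52+13.60)/2 × 0.5 = 7.03
  [2.25→2.5]: (13.60+13.02)/2 × 0.25 = 3.3275
  [2.5→4]: (13.02+9.48)/2 × 1.5 = 16.875
  Sum = 46.135 mcg/mL·hr
rectal suppository tail: 9.48/0.232 = 40.862; AUC_ev,0→∞ = 46.135 + 40.862 = 86.997 mcg/mL·hr
F = (AUC_ev/D_ev)/(AUC_iv/D_iv) = (86.997/375)/(444.6035/250) = 0.231992/1.778414 = 0.1304

F = 0.13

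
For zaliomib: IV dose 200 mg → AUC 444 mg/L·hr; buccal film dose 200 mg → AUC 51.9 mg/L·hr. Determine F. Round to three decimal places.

F = 0.117

F = (AUC_ev / D_ev) / (AUC_iv / D_iv)
  = (51.9/200) / (444/200)
  = 0.2595 / 2.22 = 0.1169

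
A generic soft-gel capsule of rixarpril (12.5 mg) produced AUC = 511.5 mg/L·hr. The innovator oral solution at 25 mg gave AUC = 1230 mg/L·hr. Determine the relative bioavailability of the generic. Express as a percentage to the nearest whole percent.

F_rel = 83%

F_rel = (AUC_test/D_test) / (AUC_ref/D_ref)
      = (511.5/12.5) / (1230/25)
      = 40.92 / 49.2 = 0.8317 = 83.17%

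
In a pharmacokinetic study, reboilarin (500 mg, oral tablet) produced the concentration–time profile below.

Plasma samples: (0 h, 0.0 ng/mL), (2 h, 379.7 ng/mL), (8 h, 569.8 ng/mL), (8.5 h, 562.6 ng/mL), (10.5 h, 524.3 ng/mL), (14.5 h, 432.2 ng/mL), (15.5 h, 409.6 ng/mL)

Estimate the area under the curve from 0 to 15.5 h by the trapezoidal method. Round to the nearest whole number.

Trapezoidal AUC_0→15.5:
  [0→2]: (0.0+379.7)/2 × 2 = 379.7
  [2→8]: (379.7+569.8)/2 × 6 = 2848.5
  [8→8.5]: (569.8+562.6)/2 × 0.5 = 283.1
  [8.5→10.5]: (562.6+524.3)/2 × 2 = 1086.9
  [10.5→14.5]: (524.3+432.2)/2 × 4 = 1913.0
  [14.5→15.5]: (432.2+409.6)/2 × 1 = 420.9
  Sum = 6932.1 ng/mL·h

AUC = 6932 ng/mL·h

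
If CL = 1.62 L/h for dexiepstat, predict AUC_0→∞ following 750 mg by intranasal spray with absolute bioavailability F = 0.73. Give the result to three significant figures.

AUC_0→∞ = F × Dose / CL
        = 0.73 × 750 / 1.62 = 337.963 mg/L·h

AUC = 338 mg/L·h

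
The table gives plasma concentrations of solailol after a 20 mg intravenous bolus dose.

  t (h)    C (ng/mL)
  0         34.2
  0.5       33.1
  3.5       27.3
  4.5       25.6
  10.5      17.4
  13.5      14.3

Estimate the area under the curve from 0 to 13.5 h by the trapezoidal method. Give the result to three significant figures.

AUC = 310 ng/mL·h

Trapezoidal AUC_0→13.5:
  [0→0.5]: (34.2+33.1)/2 × 0.5 = 16.825
  [0.5→3.5]: (33.1+27.3)/2 × 3 = 90.6
  [3.5→4.5]: (27.3+25.6)/2 × 1 = 26.45
  [4.5→10.5]: (25.6+17.4)/2 × 6 = 129.0
  [10.5→13.5]: (17.4+14.3)/2 × 3 = 47.55
  Sum = 310.425 ng/mL·h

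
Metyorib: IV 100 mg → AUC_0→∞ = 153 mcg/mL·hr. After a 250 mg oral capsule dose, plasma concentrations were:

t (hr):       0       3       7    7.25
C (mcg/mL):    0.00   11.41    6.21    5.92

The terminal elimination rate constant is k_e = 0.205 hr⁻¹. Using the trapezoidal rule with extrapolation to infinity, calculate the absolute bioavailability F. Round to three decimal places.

F = 0.216

Trapezoidal AUC_0→7.25 (oral capsule):
  [0→3]: (0.00+11.41)/2 × 3 = 17.115
  [3→7]: (11.41+6.21)/2 × 4 = 35.24
  [7→7.25]: (6.21+5.92)/2 × 0.25 = 1.51625
  Sum = 53.87125 mcg/mL·hr
Tail: C_last/k_e = 5.92/0.205 = 28.878
AUC_0→∞ (oral capsule) = 53.87125 + 28.878 = 82.74925 mcg/mL·hr
F = (AUC_ev/D_ev)/(AUC_iv/D_iv) = (82.74925/250)/(153/100) = 0.330997/1.53 = 0.2163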